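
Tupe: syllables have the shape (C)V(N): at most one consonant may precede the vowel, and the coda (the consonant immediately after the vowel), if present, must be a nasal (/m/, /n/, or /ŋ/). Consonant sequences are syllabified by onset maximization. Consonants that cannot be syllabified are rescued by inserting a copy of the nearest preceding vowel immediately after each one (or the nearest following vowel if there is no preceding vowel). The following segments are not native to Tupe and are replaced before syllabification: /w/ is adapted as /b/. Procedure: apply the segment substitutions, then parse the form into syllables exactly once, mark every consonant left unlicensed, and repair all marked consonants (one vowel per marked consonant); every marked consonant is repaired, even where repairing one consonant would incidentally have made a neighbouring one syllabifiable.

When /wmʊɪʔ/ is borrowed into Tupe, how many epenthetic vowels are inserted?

After substitution the input is /bmʊɪʔ/.
The unsyllabifiable consonants are /b/, /ʔ/; each receives one epenthetic vowel.

2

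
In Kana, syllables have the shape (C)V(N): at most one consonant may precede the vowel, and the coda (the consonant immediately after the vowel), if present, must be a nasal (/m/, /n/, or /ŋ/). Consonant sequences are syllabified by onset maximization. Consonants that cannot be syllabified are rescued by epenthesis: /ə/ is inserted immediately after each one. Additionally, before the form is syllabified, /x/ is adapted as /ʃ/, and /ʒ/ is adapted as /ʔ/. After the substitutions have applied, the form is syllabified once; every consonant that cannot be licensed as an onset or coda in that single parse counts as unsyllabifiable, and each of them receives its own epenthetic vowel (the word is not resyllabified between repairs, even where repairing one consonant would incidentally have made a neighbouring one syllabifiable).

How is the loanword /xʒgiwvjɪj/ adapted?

Substitution: /x/ → /ʃ/, /ʒ/ → /ʔ/, giving /ʃʔgiwvjɪj/.
Under (C)V(N), the unsyllabifiable consonants are /ʃ/, /ʔ/, /w/, /v/, /j/ (only a nasal (/m/, /n/, or /ŋ/) is licensed in coda position; onsets are limited to one consonant).
Epenthesis after each stranded consonant: /ʃ/ → /ʃə/, /ʔ/ → /ʔə/, /w/ → /wə/, /v/ → /və/, /j/ → /jə/.

ʃəʔəgiwəvəjɪjə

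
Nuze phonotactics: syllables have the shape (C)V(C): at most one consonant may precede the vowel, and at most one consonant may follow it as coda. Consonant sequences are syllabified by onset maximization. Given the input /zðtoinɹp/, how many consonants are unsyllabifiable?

4

The consonants /z/, /ð/, /ɹ/, /p/ cannot be parsed into a legal (C)V(C) syllable (at most one coda consonant is licensed; onsets are limited to one consonant).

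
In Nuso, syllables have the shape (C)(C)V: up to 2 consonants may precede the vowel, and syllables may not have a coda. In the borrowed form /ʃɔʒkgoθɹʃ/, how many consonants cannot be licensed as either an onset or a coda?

4

Syllabifying with onset maximization leaves /ʒ/, /θ/, /ɹ/, /ʃ/ stranded (no codas are permitted; onsets may contain at most 2 consonants).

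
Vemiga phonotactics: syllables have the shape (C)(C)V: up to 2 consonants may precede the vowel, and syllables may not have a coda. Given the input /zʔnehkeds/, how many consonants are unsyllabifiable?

3

The consonants /z/, /d/, /s/ cannot be parsed into a legal (C)(C)V syllable (no codas are permitted; onsets may contain at most 2 consonants).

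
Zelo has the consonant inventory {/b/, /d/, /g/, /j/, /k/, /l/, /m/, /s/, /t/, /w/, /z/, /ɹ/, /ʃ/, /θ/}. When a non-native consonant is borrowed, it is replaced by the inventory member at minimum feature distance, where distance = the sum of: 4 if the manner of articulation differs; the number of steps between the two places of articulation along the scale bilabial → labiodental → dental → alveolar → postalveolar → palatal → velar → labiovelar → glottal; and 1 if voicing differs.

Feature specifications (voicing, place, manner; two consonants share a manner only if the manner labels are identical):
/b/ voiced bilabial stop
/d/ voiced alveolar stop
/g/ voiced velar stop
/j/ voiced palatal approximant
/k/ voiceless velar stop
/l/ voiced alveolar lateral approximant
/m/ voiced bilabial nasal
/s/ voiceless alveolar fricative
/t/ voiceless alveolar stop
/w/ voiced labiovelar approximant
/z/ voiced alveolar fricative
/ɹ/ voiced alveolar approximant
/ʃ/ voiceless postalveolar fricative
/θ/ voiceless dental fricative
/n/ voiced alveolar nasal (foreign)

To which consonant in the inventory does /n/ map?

m

/m/ is closest: same manner (nasal), place distance 3 (alveolar→bilabial), same voicing; total 3. Next closest is /d/ at distance 4.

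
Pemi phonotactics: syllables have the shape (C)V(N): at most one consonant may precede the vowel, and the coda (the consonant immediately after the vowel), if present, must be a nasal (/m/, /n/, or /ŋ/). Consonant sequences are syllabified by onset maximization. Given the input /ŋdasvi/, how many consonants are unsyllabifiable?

2

Under (C)V(N), the unsyllabifiable consonants are /ŋ/, /s/ (only a nasal (/m/, /n/, or /ŋ/) is licensed in coda position; onsets are limited to one consonant).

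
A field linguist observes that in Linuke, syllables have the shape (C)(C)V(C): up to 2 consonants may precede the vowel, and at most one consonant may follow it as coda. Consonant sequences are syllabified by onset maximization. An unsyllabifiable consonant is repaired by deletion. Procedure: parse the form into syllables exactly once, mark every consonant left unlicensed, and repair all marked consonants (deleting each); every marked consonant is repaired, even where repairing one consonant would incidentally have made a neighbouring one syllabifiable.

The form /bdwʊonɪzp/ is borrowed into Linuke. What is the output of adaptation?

dwʊonɪz

Under (C)(C)V(C), the unsyllabifiable consonants are /b/, /p/ (at most one coda consonant is licensed; onsets may contain at most 2 consonants).
Each unlicensed consonant is deleted: /b/, /p/.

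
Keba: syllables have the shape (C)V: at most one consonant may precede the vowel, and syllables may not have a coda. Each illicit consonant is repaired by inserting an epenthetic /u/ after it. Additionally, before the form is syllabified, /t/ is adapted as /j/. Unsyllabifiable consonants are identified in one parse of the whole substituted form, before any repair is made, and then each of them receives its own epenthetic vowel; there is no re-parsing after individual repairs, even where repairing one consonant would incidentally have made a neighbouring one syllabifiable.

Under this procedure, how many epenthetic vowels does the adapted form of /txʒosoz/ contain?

3

After substitution the input is /jxʒosoz/.
The unsyllabifiable consonants are /j/, /x/, /z/; each receives one epenthetic vowel.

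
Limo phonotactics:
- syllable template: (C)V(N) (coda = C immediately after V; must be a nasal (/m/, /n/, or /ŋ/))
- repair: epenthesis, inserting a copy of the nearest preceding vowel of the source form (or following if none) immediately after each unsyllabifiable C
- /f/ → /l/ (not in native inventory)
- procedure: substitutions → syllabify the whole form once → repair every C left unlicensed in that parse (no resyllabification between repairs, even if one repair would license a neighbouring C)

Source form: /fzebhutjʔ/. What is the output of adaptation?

Substitution: /f/ → /l/, giving /lzebhutjʔ/.
The consonants /l/, /b/, /t/, /j/, /ʔ/ cannot be parsed into a legal (C)V(N) syllable (only a nasal (/m/, /n/, or /ŋ/) is licensed in coda position; onsets are limited to one consonant).
Epenthesis after each stranded consonant: /l/ → /le/, /b/ → /be/, /t/ → /tu/, /j/ → /ju/, /ʔ/ → /ʔu/.

lezebehutujuʔu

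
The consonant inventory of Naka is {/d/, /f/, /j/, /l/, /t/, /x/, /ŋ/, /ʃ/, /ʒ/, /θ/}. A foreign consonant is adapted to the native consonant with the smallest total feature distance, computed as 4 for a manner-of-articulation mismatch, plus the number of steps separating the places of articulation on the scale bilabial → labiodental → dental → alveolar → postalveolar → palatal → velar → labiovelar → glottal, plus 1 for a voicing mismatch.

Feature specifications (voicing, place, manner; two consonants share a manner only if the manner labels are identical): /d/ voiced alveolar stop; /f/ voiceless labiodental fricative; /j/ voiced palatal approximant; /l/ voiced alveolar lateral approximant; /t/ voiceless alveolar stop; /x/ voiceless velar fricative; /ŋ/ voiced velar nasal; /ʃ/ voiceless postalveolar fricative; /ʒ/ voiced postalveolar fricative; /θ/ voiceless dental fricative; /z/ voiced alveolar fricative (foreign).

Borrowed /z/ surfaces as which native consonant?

/ʒ/ is closest: same manner (fricative), place distance 1 (alveolar→postalveolar), same voicing; total 1. Next closest is /ʃ/ at distance 2.

ʒ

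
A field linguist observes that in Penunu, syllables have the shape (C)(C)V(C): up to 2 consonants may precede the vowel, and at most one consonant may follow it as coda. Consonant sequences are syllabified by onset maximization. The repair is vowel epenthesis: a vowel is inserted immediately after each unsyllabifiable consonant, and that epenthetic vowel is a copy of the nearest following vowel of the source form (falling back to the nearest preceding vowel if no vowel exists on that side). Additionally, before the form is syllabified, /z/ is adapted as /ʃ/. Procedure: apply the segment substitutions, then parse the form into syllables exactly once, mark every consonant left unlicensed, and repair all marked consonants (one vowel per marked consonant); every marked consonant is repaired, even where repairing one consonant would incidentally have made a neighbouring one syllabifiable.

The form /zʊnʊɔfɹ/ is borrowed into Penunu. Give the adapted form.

Substitution: /z/ → /ʃ/, giving /ʃʊnʊɔfɹ/.
Under (C)(C)V(C), the unsyllabifiable consonants are /ɹ/ (at most one coda consonant is licensed; onsets may contain at most 2 consonants).
Inserting the epenthetic vowel yields /ɹ/ → /ɹɔ/.

ʃʊnʊɔfɹɔ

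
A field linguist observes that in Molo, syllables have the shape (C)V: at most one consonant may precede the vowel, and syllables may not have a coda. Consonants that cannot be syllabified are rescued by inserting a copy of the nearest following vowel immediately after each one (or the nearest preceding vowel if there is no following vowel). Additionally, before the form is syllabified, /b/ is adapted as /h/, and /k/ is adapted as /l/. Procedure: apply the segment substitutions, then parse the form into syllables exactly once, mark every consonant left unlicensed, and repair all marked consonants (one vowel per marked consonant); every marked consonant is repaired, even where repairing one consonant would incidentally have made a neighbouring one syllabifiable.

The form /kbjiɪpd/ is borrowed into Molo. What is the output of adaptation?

Substitution: /k/ → /l/, /b/ → /h/, giving /lhjiɪpd/.
Under (C)V, the unsyllabifiable consonants are /l/, /h/, /p/, /d/ (no codas are permitted; onsets are limited to one consonant).
Epenthesis after each stranded consonant: /l/ → /li/, /h/ → /hi/, /p/ → /pɪ/, /d/ → /dɪ/.

lihijiɪpɪdɪ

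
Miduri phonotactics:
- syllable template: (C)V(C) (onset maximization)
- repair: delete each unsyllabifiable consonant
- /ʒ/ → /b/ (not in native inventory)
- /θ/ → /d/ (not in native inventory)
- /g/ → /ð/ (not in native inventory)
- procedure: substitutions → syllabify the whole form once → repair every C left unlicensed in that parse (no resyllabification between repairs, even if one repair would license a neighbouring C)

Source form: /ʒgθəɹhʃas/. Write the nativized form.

dəɹʃas

Substitution: /ʒ/ → /b/, /g/ → /ð/, /θ/ → /d/, giving /bðdəɹhʃas/.
Under (C)V(C), the unsyllabifiable consonants are /b/, /ð/, /h/ (at most one coda consonant is licensed; onsets are limited to one consonant).
Each unlicensed consonant is deleted: /b/, /ð/, /h/.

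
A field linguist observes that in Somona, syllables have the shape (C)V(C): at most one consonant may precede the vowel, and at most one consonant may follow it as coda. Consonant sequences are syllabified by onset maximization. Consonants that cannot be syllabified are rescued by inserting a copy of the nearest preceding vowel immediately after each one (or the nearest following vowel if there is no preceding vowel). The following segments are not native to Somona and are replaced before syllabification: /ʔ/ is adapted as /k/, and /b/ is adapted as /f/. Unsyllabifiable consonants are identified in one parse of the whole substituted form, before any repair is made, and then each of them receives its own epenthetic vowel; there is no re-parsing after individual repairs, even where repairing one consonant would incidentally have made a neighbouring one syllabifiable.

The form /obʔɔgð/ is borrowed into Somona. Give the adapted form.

Substitution: /b/ → /f/, /ʔ/ → /k/, giving /ofkɔgð/.
Under (C)V(C), the unsyllabifiable consonants are /ð/ (at most one coda consonant is licensed; onsets are limited to one consonant).
Inserting the epenthetic vowel yields /ð/ → /ðɔ/.

ofkɔgðɔ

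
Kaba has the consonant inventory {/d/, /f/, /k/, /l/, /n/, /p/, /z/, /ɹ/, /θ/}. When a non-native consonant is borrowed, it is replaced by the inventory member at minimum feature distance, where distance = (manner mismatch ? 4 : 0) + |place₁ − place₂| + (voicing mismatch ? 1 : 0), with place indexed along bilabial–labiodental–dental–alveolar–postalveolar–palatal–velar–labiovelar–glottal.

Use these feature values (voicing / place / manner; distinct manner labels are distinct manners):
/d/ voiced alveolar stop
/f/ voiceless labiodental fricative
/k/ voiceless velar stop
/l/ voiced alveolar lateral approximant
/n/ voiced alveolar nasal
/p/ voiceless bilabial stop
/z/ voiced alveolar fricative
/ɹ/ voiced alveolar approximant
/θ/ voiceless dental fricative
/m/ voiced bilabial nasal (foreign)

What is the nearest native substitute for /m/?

/n/ is closest: same manner (nasal), place distance 3 (bilabial→alveolar), same voicing; total 3. Next closest is /p/ at distance 5.

n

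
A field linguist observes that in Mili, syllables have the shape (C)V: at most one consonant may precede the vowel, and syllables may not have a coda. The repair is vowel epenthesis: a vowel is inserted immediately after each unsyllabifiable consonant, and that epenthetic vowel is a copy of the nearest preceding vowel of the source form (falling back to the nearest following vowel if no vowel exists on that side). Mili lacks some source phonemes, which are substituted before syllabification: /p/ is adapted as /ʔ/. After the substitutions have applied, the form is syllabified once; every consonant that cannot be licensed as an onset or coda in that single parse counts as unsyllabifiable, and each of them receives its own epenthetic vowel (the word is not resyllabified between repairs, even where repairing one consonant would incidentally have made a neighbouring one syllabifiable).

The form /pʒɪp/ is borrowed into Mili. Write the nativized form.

Substitution: /p/ → /ʔ/, giving /ʔʒɪʔ/.
Under (C)V, the unsyllabifiable consonants are /ʔ/, /ʔ/ (no codas are permitted; onsets are limited to one consonant).
Epenthesis after each stranded consonant: /ʔ/ → /ʔɪ/, /ʔ/ → /ʔɪ/.

ʔɪʒɪʔɪ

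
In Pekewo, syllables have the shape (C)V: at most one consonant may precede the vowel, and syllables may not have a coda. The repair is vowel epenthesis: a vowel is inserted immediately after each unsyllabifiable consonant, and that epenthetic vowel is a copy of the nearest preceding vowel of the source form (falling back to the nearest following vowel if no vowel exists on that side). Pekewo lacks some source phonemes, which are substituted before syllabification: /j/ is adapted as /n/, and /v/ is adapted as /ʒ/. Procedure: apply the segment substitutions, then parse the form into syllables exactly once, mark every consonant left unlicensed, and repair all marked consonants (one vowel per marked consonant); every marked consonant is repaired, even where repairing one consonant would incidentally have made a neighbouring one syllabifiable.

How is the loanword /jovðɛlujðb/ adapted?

Substitution: /j/ → /n/, /v/ → /ʒ/, giving /noʒðɛlunðb/.
The consonants /ʒ/, /n/, /ð/, /b/ cannot be parsed into a legal (C)V syllable (no codas are permitted; onsets are limited to one consonant).
Inserting the epenthetic vowel yields /ʒ/ → /ʒo/, /n/ → /nu/, /ð/ → /ðu/, /b/ → /bu/.

noʒoðɛlunuðubu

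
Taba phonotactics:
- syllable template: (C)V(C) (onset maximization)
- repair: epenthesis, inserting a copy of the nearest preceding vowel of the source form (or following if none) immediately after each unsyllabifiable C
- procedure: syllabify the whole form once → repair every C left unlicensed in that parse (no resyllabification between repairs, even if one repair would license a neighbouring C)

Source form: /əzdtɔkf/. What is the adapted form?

Under (C)V(C), the unsyllabifiable consonants are /d/, /f/ (at most one coda consonant is licensed; onsets are limited to one consonant).
Each unlicensed consonant becomes the onset of a new syllable: /d/ → /də/, /f/ → /fɔ/.

əzdətɔkfɔ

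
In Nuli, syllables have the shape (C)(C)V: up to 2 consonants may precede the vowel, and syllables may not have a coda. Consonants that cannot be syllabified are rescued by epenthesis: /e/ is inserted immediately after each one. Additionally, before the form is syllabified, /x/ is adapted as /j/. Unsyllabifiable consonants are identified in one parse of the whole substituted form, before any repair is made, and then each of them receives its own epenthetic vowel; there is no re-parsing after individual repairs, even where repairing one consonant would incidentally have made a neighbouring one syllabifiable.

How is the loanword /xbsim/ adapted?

Substitution: /x/ → /j/, giving /jbsim/.
Syllabifying with onset maximization leaves /j/, /m/ stranded (no codas are permitted; onsets may contain at most 2 consonants).
Epenthesis after each stranded consonant: /j/ → /je/, /m/ → /me/.

jebsime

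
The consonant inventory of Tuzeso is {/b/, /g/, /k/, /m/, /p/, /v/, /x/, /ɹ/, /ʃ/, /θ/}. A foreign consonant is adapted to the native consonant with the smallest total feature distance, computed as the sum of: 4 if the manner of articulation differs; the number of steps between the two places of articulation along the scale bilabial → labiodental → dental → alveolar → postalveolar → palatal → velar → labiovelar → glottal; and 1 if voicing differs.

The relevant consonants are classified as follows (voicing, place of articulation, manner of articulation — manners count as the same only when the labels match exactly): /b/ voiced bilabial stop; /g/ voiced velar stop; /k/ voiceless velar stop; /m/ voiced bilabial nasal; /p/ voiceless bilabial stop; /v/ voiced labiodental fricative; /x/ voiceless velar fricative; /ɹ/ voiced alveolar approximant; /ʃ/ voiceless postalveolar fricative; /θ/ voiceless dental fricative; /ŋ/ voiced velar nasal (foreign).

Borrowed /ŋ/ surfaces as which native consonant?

/g/ is closest: manner differs (nasal→stop, +4), place distance 0 (velar→velar), same voicing; total 4. Next closest is /k/ at distance 5.

g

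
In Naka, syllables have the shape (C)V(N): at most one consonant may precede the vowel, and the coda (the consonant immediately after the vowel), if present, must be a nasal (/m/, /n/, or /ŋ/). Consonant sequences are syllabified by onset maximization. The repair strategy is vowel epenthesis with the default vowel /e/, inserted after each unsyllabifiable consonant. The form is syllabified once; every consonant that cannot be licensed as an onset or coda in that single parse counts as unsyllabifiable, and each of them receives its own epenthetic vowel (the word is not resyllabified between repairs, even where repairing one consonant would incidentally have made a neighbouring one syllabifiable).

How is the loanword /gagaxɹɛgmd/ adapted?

gagaxeɹɛgemede

Under (C)V(N), the unsyllabifiable consonants are /x/, /g/, /m/, /d/ (only a nasal (/m/, /n/, or /ŋ/) is licensed in coda position; onsets are limited to one consonant).
Inserting the epenthetic vowel yields /x/ → /xe/, /g/ → /ge/, /m/ → /me/, /d/ → /de/.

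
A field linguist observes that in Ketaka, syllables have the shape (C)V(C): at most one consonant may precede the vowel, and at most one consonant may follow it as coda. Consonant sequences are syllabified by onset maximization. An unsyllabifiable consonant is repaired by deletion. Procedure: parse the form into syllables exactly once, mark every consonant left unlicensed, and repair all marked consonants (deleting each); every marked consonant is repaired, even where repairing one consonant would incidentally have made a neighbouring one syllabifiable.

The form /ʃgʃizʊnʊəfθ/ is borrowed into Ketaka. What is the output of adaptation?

Under (C)V(C), the unsyllabifiable consonants are /ʃ/, /g/, /θ/ (at most one coda consonant is licensed; onsets are limited to one consonant).
Deletion applies to /ʃ/, /g/, /θ/.

ʃizʊnʊəf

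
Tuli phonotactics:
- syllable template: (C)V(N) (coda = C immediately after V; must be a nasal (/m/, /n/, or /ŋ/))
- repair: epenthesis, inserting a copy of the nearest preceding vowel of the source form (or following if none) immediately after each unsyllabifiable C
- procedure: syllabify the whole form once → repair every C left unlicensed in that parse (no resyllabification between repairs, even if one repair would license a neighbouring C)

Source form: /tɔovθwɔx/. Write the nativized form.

The consonants /v/, /θ/, /x/ cannot be parsed into a legal (C)V(N) syllable (only a nasal (/m/, /n/, or /ŋ/) is licensed in coda position; onsets are limited to one consonant).
Epenthesis after each stranded consonant: /v/ → /vo/, /θ/ → /θo/, /x/ → /xɔ/.

tɔovoθowɔxɔ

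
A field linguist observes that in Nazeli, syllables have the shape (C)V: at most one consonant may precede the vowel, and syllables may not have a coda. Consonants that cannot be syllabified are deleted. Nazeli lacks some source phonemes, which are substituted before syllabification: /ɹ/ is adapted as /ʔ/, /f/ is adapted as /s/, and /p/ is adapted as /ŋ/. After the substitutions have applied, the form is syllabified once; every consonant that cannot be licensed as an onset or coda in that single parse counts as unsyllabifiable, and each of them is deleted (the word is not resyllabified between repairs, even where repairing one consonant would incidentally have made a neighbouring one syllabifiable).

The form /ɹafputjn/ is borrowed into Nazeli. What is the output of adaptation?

ʔaŋu

Substitution: /ɹ/ → /ʔ/, /f/ → /s/, /p/ → /ŋ/, giving /ʔasŋutjn/.
Syllabifying with onset maximization leaves /s/, /t/, /j/, /n/ stranded (no codas are permitted; onsets are limited to one consonant).
Each unlicensed consonant is deleted: /s/, /t/, /j/, /n/.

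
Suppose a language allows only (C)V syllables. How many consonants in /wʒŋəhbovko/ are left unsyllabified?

The consonants /w/, /ʒ/, /h/, /v/ cannot be parsed into a legal (C)V syllable (no codas are permitted; onsets are limited to one consonant).

4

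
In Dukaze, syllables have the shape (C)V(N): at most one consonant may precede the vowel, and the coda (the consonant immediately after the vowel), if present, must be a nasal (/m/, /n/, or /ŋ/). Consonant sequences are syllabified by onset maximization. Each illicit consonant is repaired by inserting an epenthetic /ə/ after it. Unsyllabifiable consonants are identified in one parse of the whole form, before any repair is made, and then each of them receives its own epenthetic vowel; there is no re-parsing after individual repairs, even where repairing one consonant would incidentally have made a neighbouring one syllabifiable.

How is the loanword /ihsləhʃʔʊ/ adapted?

ihəsələhəʃəʔʊ

Under (C)V(N), the unsyllabifiable consonants are /h/, /s/, /h/, /ʃ/ (only a nasal (/m/, /n/, or /ŋ/) is licensed in coda position; onsets are limited to one consonant).
Each unlicensed consonant becomes the onset of a new syllable: /h/ → /hə/, /s/ → /sə/, /h/ → /hə/, /ʃ/ → /ʃə/.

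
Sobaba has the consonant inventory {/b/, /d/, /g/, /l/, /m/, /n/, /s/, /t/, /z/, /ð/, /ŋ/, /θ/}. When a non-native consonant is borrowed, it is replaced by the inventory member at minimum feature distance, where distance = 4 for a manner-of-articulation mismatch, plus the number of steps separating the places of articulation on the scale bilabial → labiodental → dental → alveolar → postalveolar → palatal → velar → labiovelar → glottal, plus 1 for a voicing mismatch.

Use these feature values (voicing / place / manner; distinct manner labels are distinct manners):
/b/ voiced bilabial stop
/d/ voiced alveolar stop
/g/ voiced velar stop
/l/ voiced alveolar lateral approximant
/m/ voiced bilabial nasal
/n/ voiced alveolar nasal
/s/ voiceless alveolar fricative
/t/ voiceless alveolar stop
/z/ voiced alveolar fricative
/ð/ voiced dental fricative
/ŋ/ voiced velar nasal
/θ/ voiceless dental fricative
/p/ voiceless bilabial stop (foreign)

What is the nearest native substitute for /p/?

b

/b/ is closest: same manner (stop), place distance 0 (bilabial→bilabial), voicing differs (+1); total 1. Next closest is /t/ at distance 3.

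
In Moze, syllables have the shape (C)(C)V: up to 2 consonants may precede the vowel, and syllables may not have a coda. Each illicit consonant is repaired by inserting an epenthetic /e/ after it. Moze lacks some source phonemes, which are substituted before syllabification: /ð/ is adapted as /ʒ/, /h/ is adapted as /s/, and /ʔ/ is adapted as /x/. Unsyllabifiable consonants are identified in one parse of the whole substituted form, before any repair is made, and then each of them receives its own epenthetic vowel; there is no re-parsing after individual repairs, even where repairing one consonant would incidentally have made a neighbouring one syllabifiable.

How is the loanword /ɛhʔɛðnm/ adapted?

ɛsxɛʒeneme

Substitution: /h/ → /s/, /ʔ/ → /x/, /ð/ → /ʒ/, giving /ɛsxɛʒnm/.
The consonants /ʒ/, /n/, /m/ cannot be parsed into a legal (C)(C)V syllable (no codas are permitted; onsets may contain at most 2 consonants).
Each unlicensed consonant becomes the onset of a new syllable: /ʒ/ → /ʒe/, /n/ → /ne/, /m/ → /me/.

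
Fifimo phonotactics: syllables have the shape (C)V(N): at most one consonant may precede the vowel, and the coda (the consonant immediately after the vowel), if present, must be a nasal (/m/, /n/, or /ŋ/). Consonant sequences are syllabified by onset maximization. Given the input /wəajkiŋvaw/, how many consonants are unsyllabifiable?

The consonants /j/, /w/ cannot be parsed into a legal (C)V(N) syllable (only a nasal (/m/, /n/, or /ŋ/) is licensed in coda position; onsets are limited to one consonant).

2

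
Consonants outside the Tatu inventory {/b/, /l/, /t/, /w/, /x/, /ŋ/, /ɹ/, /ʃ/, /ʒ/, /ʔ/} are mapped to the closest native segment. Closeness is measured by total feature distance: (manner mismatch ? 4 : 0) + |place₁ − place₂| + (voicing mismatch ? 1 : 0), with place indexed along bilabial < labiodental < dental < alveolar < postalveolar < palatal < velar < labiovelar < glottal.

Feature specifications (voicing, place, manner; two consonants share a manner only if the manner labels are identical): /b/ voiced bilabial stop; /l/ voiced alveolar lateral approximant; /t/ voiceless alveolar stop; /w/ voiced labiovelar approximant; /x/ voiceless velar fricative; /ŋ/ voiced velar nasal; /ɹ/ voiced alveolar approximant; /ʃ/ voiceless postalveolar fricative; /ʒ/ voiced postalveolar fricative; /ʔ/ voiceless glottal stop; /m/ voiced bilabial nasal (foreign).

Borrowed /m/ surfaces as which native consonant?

/b/ is closest: manner differs (nasal→stop, +4), place distance 0 (bilabial→bilabial), same voicing; total 4. Next closest is /ŋ/ at distance 6.

b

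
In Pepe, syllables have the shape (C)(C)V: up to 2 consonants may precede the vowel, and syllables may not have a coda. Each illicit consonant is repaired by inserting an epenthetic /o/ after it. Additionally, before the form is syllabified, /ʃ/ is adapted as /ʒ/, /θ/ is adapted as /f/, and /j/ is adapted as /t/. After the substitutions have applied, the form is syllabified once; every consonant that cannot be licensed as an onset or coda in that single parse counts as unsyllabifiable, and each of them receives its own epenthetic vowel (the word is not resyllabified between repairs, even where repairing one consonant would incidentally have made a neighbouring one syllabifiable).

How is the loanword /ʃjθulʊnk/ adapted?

Substitution: /ʃ/ → /ʒ/, /j/ → /t/, /θ/ → /f/, giving /ʒtfulʊnk/.
Syllabifying with onset maximization leaves /ʒ/, /n/, /k/ stranded (no codas are permitted; onsets may contain at most 2 consonants).
Epenthesis after each stranded consonant: /ʒ/ → /ʒo/, /n/ → /no/, /k/ → /ko/.

ʒotfulʊnoko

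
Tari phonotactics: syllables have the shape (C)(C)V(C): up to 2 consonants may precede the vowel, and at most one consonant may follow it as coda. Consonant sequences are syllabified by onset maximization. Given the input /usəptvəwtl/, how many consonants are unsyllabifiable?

The consonants /t/, /l/ cannot be parsed into a legal (C)(C)V(C) syllable (at most one coda consonant is licensed; onsets may contain at most 2 consonants).

2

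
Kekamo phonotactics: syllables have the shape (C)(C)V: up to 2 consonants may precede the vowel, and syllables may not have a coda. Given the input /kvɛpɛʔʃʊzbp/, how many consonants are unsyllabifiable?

The consonants /z/, /b/, /p/ cannot be parsed into a legal (C)(C)V syllable (no codas are permitted; onsets may contain at most 2 consonants).

3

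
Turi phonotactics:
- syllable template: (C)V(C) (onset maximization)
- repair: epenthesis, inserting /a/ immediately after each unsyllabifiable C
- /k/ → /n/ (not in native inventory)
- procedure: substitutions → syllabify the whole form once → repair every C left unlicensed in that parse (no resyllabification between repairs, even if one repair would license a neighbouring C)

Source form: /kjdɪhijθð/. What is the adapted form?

najadɪhijθaða

Substitution: /k/ → /n/, giving /njdɪhijθð/.
The consonants /n/, /j/, /θ/, /ð/ cannot be parsed into a legal (C)V(C) syllable (at most one coda consonant is licensed; onsets are limited to one consonant).
Each unlicensed consonant becomes the onset of a new syllable: /n/ → /na/, /j/ → /ja/, /θ/ → /θa/, /ð/ → /ða/.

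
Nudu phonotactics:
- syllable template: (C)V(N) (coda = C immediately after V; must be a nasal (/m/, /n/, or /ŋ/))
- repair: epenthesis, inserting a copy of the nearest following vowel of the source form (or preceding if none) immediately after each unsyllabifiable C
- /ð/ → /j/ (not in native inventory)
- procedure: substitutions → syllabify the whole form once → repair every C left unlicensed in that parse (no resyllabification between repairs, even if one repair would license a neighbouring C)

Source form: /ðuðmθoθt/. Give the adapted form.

jujomoθoθoto

Substitution: /ð/ → /j/, giving /jujmθoθt/.
Under (C)V(N), the unsyllabifiable consonants are /j/, /m/, /θ/, /t/ (only a nasal (/m/, /n/, or /ŋ/) is licensed in coda position; onsets are limited to one consonant).
Inserting the epenthetic vowel yields /j/ → /jo/, /m/ → /mo/, /θ/ → /θo/, /t/ → /to/.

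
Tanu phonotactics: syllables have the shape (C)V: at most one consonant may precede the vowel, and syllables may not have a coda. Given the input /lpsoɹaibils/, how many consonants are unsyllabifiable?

Syllabifying with onset maximization leaves /l/, /p/, /l/, /s/ stranded (no codas are permitted; onsets are limited to one consonant).

4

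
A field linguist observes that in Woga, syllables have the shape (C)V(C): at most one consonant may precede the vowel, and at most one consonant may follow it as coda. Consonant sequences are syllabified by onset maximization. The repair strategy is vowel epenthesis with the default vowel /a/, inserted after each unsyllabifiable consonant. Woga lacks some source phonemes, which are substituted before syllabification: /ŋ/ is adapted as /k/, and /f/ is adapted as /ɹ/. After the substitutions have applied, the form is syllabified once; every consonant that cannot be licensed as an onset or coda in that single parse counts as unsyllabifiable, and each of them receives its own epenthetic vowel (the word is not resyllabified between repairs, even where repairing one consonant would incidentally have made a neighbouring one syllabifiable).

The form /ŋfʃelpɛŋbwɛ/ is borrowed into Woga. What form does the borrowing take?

Substitution: /ŋ/ → /k/, /f/ → /ɹ/, giving /kɹʃelpɛkbwɛ/.
Syllabifying with onset maximization leaves /k/, /ɹ/, /b/ stranded (at most one coda consonant is licensed; onsets are limited to one consonant).
Inserting the epenthetic vowel yields /k/ → /ka/, /ɹ/ → /ɹa/, /b/ → /ba/.

kaɹaʃelpɛkbawɛ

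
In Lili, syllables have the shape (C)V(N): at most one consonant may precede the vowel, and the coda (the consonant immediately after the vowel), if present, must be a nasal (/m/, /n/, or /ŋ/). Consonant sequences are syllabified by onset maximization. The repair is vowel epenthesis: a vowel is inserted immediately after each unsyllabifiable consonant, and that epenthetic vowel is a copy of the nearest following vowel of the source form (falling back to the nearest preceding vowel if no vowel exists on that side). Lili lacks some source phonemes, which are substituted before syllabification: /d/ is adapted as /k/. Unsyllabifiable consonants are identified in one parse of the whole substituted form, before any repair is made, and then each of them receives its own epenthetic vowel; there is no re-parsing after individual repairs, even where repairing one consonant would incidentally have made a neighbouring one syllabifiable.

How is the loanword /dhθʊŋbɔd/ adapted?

kʊhʊθʊŋbɔkɔ

Substitution: /d/ → /k/, giving /khθʊŋbɔk/.
Syllabifying with onset maximization leaves /k/, /h/, /k/ stranded (only a nasal (/m/, /n/, or /ŋ/) is licensed in coda position; onsets are limited to one consonant).
Each unlicensed consonant becomes the onset of a new syllable: /k/ → /kʊ/, /h/ → /hʊ/, /k/ → /kɔ/.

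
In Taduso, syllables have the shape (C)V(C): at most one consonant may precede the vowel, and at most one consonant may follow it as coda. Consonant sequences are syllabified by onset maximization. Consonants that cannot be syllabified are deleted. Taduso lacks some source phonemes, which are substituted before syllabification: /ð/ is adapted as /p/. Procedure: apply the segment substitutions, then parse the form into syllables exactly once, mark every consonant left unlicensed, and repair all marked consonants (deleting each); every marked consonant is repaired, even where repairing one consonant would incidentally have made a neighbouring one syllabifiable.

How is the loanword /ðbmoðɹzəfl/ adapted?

mopzəf

Substitution: /ð/ → /p/, giving /pbmopɹzəfl/.
Under (C)V(C), the unsyllabifiable consonants are /p/, /b/, /ɹ/, /l/ (at most one coda consonant is licensed; onsets are limited to one consonant).
Deleting the stranded consonants removes /p/, /b/, /ɹ/, /l/.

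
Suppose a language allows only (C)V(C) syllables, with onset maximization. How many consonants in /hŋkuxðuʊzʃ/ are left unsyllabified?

The consonants /h/, /ŋ/, /ʃ/ cannot be parsed into a legal (C)V(C) syllable (at most one coda consonant is licensed; onsets are limited to one consonant).

3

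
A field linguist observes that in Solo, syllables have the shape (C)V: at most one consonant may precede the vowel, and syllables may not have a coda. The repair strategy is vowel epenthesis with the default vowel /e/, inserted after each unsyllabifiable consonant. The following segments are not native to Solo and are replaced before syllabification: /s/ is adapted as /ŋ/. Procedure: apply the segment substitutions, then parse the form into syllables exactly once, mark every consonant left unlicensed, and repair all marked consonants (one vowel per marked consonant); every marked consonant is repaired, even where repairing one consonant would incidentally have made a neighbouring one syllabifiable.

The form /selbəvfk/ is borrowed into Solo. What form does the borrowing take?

Substitution: /s/ → /ŋ/, giving /ŋelbəvfk/.
The consonants /l/, /v/, /f/, /k/ cannot be parsed into a legal (C)V syllable (no codas are permitted; onsets are limited to one consonant).
Each unlicensed consonant becomes the onset of a new syllable: /l/ → /le/, /v/ → /ve/, /f/ → /fe/, /k/ → /ke/.

ŋelebəvefeke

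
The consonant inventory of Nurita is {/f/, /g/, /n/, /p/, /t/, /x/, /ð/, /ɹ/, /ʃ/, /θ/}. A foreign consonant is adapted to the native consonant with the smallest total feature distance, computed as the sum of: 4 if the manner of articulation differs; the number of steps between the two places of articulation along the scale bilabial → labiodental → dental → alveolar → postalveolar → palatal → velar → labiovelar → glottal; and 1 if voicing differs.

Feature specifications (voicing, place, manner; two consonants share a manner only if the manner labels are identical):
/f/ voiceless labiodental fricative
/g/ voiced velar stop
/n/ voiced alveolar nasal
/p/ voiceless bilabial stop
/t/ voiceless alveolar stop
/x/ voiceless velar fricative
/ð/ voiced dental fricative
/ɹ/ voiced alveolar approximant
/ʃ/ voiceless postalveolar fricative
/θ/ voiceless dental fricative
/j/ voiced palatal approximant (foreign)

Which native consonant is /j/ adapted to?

/ɹ/ is closest: same manner (approximant), place distance 2 (palatal→alveolar), same voicing; total 2. Next closest is /g/ at distance 5.

ɹ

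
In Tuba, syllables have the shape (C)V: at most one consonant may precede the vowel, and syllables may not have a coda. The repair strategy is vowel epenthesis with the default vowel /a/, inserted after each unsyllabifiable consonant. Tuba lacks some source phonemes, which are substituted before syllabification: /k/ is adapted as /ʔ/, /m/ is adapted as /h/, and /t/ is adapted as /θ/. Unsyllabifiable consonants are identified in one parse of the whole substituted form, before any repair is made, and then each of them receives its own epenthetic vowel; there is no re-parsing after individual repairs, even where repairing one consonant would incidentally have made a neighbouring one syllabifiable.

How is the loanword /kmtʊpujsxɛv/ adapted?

Substitution: /k/ → /ʔ/, /m/ → /h/, /t/ → /θ/, giving /ʔhθʊpujsxɛv/.
The consonants /ʔ/, /h/, /j/, /s/, /v/ cannot be parsed into a legal (C)V syllable (no codas are permitted; onsets are limited to one consonant).
Epenthesis after each stranded consonant: /ʔ/ → /ʔa/, /h/ → /ha/, /j/ → /ja/, /s/ → /sa/, /v/ → /va/.

ʔahaθʊpujasaxɛva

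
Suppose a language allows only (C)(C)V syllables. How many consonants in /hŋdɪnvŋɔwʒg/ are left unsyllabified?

5

Under (C)(C)V, the unsyllabifiable consonants are /h/, /n/, /w/, /ʒ/, /g/ (no codas are permitted; onsets may contain at most 2 consonants).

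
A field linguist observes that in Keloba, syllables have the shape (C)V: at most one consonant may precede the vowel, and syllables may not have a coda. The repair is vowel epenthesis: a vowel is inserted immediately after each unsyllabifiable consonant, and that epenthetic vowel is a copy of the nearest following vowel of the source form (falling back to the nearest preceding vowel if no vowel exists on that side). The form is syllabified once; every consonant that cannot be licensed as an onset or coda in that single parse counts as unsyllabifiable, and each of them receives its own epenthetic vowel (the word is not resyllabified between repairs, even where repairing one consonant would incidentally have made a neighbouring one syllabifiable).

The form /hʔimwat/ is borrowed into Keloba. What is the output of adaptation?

Syllabifying with onset maximization leaves /h/, /m/, /t/ stranded (no codas are permitted; onsets are limited to one consonant).
Inserting the epenthetic vowel yields /h/ → /hi/, /m/ → /ma/, /t/ → /ta/.

hiʔimawata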